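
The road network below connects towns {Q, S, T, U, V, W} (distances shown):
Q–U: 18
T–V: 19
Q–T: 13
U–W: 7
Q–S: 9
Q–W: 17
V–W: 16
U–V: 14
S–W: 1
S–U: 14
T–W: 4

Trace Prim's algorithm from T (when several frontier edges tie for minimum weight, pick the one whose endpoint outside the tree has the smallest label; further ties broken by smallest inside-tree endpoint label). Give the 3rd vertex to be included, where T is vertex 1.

Prim's algorithm from T:
Step 1: cheapest edge leaving the tree is T–W (4); add W.
Step 2: cheapest edge leaving the tree is S–W (1); add S.
Step 3: cheapest edge leaving the tree is U–W (7); add U.
Step 4: cheapest edge leaving the tree is Q–S (9); add Q.
Step 5: cheapest edge leaving the tree is U–V (14); add V.
Vertex order: T, W, S, U, Q, V. The 3rd vertex is S.

S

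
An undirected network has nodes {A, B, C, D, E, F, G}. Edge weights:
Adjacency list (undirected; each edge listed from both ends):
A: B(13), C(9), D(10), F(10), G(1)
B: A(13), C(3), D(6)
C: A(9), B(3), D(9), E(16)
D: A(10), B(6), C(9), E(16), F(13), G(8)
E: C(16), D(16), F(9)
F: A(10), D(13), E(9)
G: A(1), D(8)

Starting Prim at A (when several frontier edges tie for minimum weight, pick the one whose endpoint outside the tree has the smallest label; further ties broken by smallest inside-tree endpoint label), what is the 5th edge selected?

Grow the tree from A using Prim:
Step 1: frontier [A-G 1, A-C 9, A-D 10, A-F 10, A-B 13] → take A-G (1); add G.
Step 2: frontier [A-C 9, A-D 10, A-F 10, A-B 13, D-G 8] → take D-G (8); add D.
Step 3: frontier [A-C 9, A-F 10, A-B 13, B-D 6, C-D 9, D-F 13, D-E 16] → take B-D (6); add B.
Step 4: frontier [A-C 9, A-F 10, B-C 3, C-D 9, D-F 13, D-E 16] → take B-C (3); add C.
Step 5: frontier [A-F 10, C-E 16, D-F 13, D-E 16] → take A-F (10); add F.
Step 6: frontier [C-E 16, D-E 16, E-F 9] → take E-F (9); add E.
The 5th edge added is A-F.

A-F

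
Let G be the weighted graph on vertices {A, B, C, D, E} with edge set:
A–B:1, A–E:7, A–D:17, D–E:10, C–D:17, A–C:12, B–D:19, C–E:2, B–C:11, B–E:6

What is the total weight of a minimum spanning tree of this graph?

19

Sort edges by weight, then run Kruskal:
A–B (1): add — endpoints in different components.
C–E (2): add — endpoints in different components.
B–E (6): add — endpoints in different components.
A–E (7): skip — A and E already connected.
D–E (10): add — endpoints in different components.
MST edges: A–B, C–E, B–E, D–E; total weight 1+2+6+10 = 19.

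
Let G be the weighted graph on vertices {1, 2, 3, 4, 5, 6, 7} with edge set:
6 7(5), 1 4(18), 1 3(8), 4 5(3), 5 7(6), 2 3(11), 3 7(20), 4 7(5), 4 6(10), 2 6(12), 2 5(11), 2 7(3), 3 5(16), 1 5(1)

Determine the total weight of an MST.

Grow the tree from 7 using Prim:
Step 1: frontier [2 7 3, 4 7 5, 6 7 5, 5 7 6, 3 7 20] → take 2 7 (3); add 2.
Step 2: frontier [2 3 11, 2 5 11, 2 6 12, 4 7 5, 6 7 5, 5 7 6, 3 7 20] → take 4 7 (5); add 4.
Step 3: frontier [2 3 11, 2 5 11, 2 6 12, 4 5 3, 4 6 10, 1 4 18, 6 7 5, 5 7 6, 3 7 20] → take 4 5 (3); add 5.
Step 4: frontier [2 3 11, 2 6 12, 4 6 10, 1 4 18, 1 5 1, 3 5 16, 6 7 5, 3 7 20] → take 1 5 (1); add 1.
Step 5: frontier [1 3 8, 2 3 11, 2 6 12, 4 6 10, 3 5 16, 6 7 5, 3 7 20] → take 6 7 (5); add 6.
Step 6: frontier [1 3 8, 2 3 11, 3 5 16, 3 7 20] → take 1 3 (8); add 3.
MST edges: 2 7, 4 7, 4 5, 1 5, 6 7, 1 3; total weight 3+5+3+1+5+8 = 25.

25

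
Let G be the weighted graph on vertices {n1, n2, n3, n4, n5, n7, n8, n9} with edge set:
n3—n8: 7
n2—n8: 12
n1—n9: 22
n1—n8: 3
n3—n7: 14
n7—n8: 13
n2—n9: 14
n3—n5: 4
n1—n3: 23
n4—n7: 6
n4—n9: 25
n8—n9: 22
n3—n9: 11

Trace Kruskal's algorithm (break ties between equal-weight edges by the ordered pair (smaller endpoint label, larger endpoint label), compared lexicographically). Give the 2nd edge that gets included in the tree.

Sort edges by weight, then run Kruskal:
n1—n8 (3): add — endpoints in different components.
n3—n5 (4): add — endpoints in different components.
n4—n7 (6): add — endpoints in different components.
n3—n8 (7): add — endpoints in different components.
n3—n9 (11): add — endpoints in different components.
n2—n8 (12): add — endpoints in different components.
n7—n8 (13): add — endpoints in different components.
The 2nd edge added is n3—n5.

n3-n5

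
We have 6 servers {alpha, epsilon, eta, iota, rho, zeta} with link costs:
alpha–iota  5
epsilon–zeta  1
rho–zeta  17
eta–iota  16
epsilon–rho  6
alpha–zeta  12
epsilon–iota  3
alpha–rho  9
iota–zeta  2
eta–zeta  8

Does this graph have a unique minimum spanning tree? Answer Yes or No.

Kruskal: consider edges lightest-first.
epsilon–zeta (1): add — endpoints in different components.
iota–zeta (2): add — endpoints in different components.
epsilon–iota (3): skip — epsilon and iota already connected.
alpha–iota (5): add — endpoints in different components.
epsilon–rho (6): add — endpoints in different components.
eta–zeta (8): add — endpoints in different components.
Every non-tree edge has weight strictly greater than the heaviest edge on the tree path between its endpoints, so the MST is unique.

Yes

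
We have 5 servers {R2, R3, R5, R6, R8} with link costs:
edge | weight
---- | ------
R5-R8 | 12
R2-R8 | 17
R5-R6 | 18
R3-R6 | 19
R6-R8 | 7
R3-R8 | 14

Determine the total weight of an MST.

50

Grow the tree from R5 using Prim:
Step 1: cheapest edge leaving the tree is R5-R8 (12); add R8.
Step 2: cheapest edge leaving the tree is R6-R8 (7); add R6.
Step 3: cheapest edge leaving the tree is R3-R8 (14); add R3.
Step 4: cheapest edge leaving the tree is R2-R8 (17); add R2.
MST edges: R5-R8, R6-R8, R3-R8, R2-R8; total weight 12+7+14+17 = 50.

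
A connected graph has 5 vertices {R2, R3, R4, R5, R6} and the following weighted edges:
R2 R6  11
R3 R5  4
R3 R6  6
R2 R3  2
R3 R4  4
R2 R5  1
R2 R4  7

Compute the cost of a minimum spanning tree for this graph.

13

Kruskal's algorithm — process edges by increasing weight (ties by edge label):
R2 R5 (1): add. Components now {R2,R5} {R6} {R4} {R3}
R2 R3 (2): add. Components now {R2,R3,R5} {R6} {R4}
R3 R4 (4): add. Components now {R2,R3,R4,R5} {R6}
R3 R5 (4): skip — R5 and R3 already connected.
R3 R6 (6): add. Components now {R2,R3,R4,R5,R6}
MST edges: R2 R5, R2 R3, R3 R4, R3 R6; total weight 1+2+4+6 = 13.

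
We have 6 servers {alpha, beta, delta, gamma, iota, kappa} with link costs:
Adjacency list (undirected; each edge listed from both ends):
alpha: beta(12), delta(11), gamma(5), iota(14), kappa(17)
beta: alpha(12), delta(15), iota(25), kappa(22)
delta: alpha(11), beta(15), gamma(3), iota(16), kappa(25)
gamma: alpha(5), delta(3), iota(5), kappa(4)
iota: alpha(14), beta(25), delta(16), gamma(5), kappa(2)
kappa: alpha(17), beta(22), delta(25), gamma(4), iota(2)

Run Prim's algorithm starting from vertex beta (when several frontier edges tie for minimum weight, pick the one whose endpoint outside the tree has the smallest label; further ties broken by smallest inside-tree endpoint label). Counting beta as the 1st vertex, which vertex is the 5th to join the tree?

kappa

Prim, starting at beta.
Step 1: cheapest edge leaving the tree is alpha—beta (12); add alpha.
Step 2: cheapest edge leaving the tree is alpha—gamma (5); add gamma.
Step 3: cheapest edge leaving the tree is delta—gamma (3); add delta.
Step 4: cheapest edge leaving the tree is gamma—kappa (4); add kappa.
Step 5: cheapest edge leaving the tree is iota—kappa (2); add iota.
Vertex order: beta, alpha, gamma, delta, kappa, iota. The 5th vertex is kappa.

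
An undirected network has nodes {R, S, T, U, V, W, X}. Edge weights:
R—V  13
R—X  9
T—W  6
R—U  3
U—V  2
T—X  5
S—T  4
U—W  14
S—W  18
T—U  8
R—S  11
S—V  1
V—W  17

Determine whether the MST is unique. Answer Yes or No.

Sort edges by weight, then run Kruskal:
S—V (1): add. Components now {W} {R} {T} {S,V} {X} {U}
U—V (2): add. Components now {W} {R} {T} {S,U,V} {X}
R—U (3): add. Components now {W} {R,S,U,V} {T} {X}
S—T (4): add. Components now {W} {R,S,T,U,V} {X}
T—X (5): add. Components now {W} {R,S,T,U,V,X}
T—W (6): add. Components now {R,S,T,U,V,W,X}
Every non-tree edge has weight strictly greater than the heaviest edge on the tree path between its endpoints, so the MST is unique.

Yes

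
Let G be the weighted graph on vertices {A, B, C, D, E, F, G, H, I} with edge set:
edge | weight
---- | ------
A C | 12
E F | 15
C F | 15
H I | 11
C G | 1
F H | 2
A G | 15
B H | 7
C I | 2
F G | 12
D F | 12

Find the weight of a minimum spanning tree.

62

Prim, starting at H.
Step 1: cheapest edge leaving the tree is F H (2); add F.
Step 2: cheapest edge leaving the tree is B H (7); add B.
Step 3: cheapest edge leaving the tree is H I (11); add I.
Step 4: cheapest edge leaving the tree is C I (2); add C.
Step 5: cheapest edge leaving the tree is C G (1); add G.
Step 6: cheapest edge leaving the tree is A C (12); add A.
Step 7: cheapest edge leaving the tree is D F (12); add D.
Step 8: cheapest edge leaving the tree is E F (15); add E.
MST edges: F H, B H, H I, C I, C G, A C, D F, E F; total weight 2+7+11+2+1+12+12+15 = 62.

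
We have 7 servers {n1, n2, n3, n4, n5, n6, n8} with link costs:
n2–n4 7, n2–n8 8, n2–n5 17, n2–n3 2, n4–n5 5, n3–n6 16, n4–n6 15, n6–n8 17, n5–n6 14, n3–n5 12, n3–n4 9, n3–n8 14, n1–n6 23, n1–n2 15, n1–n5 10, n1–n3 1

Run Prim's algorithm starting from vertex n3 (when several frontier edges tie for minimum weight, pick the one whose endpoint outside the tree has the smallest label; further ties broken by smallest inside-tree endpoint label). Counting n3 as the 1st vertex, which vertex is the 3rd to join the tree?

n2

Prim, starting at n3.
Step 1: cheapest edge leaving the tree is n1–n3 (1); add n1.
Step 2: cheapest edge leaving the tree is n2–n3 (2); add n2.
Step 3: cheapest edge leaving the tree is n2–n4 (7); add n4.
Step 4: cheapest edge leaving the tree is n4–n5 (5); add n5.
Step 5: cheapest edge leaving the tree is n2–n8 (8); add n8.
Step 6: cheapest edge leaving the tree is n5–n6 (14); add n6.
Vertex order: n3, n1, n2, n4, n5, n8, n6. The 3rd vertex is n2.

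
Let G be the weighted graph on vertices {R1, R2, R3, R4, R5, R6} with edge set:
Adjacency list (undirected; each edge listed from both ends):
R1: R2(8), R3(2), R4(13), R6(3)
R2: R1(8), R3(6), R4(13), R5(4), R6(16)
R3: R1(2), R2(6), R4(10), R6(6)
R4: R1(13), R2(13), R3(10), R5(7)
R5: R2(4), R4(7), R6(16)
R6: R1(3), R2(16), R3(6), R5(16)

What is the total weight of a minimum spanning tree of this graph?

22

Kruskal's algorithm — process edges by increasing weight (ties by edge label):
R1–R3 (2): add. Components now {R2} {R1,R3} {R4} {R6} {R5}
R1–R6 (3): add. Components now {R2} {R1,R3,R6} {R4} {R5}
R2–R5 (4): add. Components now {R2,R5} {R1,R3,R6} {R4}
R2–R3 (6): add. Components now {R1,R2,R3,R5,R6} {R4}
R3–R6 (6): skip — R3 and R6 already connected.
R4–R5 (7): add. Components now {R1,R2,R3,R4,R5,R6}
MST edges: R1–R3, R1–R6, R2–R5, R2–R3, R4–R5; total weight 2+3+4+6+7 = 22.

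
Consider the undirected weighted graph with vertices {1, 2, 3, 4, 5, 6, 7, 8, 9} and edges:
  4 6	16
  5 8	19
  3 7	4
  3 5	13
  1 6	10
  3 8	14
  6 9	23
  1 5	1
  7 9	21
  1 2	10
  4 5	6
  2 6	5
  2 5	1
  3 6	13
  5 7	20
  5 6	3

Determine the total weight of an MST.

Kruskal: consider edges lightest-first.
1 5 (1): add — endpoints in different components.
2 5 (1): add — endpoints in different components.
5 6 (3): add — endpoints in different components.
3 7 (4): add — endpoints in different components.
2 6 (5): skip — 2 and 6 already connected.
4 5 (6): add — endpoints in different components.
1 2 (10): skip — 1 and 2 already connected.
1 6 (10): skip — 1 and 6 already connected.
3 5 (13): add — endpoints in different components.
3 6 (13): skip — 3 and 6 already connected.
3 8 (14): add — endpoints in different components.
4 6 (16): skip — 4 and 6 already connected.
5 8 (19): skip — 5 and 8 already connected.
5 7 (20): skip — 5 and 7 already connected.
7 9 (21): add — endpoints in different components.
MST edges: 1 5, 2 5, 5 6, 3 7, 4 5, 3 5, 3 8, 7 9; total weight 1+1+3+4+6+13+14+21 = 63.

63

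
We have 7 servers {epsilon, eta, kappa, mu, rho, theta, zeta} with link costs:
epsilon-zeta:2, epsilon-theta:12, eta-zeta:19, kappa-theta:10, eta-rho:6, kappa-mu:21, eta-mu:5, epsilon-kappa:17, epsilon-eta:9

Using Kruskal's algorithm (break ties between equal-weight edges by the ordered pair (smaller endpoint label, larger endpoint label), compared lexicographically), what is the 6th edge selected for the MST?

epsilon-theta

Sort edges by weight, then run Kruskal:
epsilon-zeta (2): add. Components now {epsilon,zeta} {theta} {rho} {mu} {eta} {kappa}
eta-mu (5): add. Components now {epsilon,zeta} {theta} {rho} {eta,mu} {kappa}
eta-rho (6): add. Components now {epsilon,zeta} {theta} {eta,mu,rho} {kappa}
epsilon-eta (9): add. Components now {epsilon,eta,mu,rho,zeta} {theta} {kappa}
kappa-theta (10): add. Components now {epsilon,eta,mu,rho,zeta} {kappa,theta}
epsilon-theta (12): add. Components now {epsilon,eta,kappa,mu,rho,theta,zeta}
The 6th edge added is epsilon-theta.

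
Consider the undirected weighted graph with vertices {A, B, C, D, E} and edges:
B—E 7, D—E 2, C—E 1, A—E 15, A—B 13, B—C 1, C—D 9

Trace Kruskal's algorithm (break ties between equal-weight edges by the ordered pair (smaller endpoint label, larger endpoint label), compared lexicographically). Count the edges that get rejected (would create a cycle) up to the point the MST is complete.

2

Kruskal: consider edges lightest-first.
B—C (1): add. Components now {A} {B,C} {D} {E}
C—E (1): add. Components now {A} {B,C,E} {D}
D—E (2): add. Components now {A} {B,C,D,E}
B—E (7): skip — B and E already connected.
C—D (9): skip — C and D already connected.
A—B (13): add. Components now {A,B,C,D,E}
Edges rejected before the tree was complete: 2.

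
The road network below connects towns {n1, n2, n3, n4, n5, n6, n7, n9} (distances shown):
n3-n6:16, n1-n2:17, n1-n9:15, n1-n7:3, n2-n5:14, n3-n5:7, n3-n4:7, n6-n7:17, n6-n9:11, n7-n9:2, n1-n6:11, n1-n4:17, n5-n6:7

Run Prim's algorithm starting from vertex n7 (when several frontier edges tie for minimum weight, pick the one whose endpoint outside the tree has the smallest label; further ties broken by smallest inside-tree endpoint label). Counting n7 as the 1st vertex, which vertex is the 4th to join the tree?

Prim's algorithm from n7:
Step 1: frontier [n7-n9 2, n1-n7 3, n6-n7 17] → take n7-n9 (2); add n9.
Step 2: frontier [n1-n7 3, n6-n7 17, n6-n9 11, n1-n9 15] → take n1-n7 (3); add n1.
Step 3: frontier [n1-n6 11, n1-n2 17, n1-n4 17, n6-n7 17, n6-n9 11] → take n1-n6 (11); add n6.
Step 4: frontier [n1-n2 17, n1-n4 17, n5-n6 7, n3-n6 16] → take n5-n6 (7); add n5.
Step 5: frontier [n1-n2 17, n1-n4 17, n3-n5 7, n2-n5 14, n3-n6 16] → take n3-n5 (7); add n3.
Step 6: frontier [n1-n2 17, n1-n4 17, n3-n4 7, n2-n5 14] → take n3-n4 (7); add n4.
Step 7: frontier [n1-n2 17, n2-n5 14] → take n2-n5 (14); add n2.
Vertex order: n7, n9, n1, n6, n5, n3, n4, n2. The 4th vertex is n6.

n6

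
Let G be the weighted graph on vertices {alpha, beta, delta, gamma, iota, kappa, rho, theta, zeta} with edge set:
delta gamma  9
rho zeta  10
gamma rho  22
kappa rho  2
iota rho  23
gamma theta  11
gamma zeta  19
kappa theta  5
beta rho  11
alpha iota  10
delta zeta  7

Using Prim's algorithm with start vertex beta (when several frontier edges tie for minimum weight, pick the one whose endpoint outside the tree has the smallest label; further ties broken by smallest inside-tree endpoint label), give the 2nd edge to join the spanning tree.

kappa-rho

Prim's algorithm from beta:
Step 1: cheapest edge leaving the tree is beta rho (11); add rho.
Step 2: cheapest edge leaving the tree is kappa rho (2); add kappa.
Step 3: cheapest edge leaving the tree is kappa theta (5); add theta.
Step 4: cheapest edge leaving the tree is rho zeta (10); add zeta.
Step 5: cheapest edge leaving the tree is delta zeta (7); add delta.
Step 6: cheapest edge leaving the tree is delta gamma (9); add gamma.
Step 7: cheapest edge leaving the tree is iota rho (23); add iota.
Step 8: cheapest edge leaving the tree is alpha iota (10); add alpha.
The 2nd edge added is kappa rho.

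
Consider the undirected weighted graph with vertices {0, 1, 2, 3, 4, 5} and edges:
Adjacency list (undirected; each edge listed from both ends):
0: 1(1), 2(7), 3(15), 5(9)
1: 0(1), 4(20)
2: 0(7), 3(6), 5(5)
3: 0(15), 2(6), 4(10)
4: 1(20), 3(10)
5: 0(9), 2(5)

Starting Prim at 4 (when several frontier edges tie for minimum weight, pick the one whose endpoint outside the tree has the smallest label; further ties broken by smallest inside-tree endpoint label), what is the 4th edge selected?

0-2

Prim's algorithm from 4:
Step 1: cheapest edge leaving the tree is 3-4 (10); add 3.
Step 2: cheapest edge leaving the tree is 2-3 (6); add 2.
Step 3: cheapest edge leaving the tree is 2-5 (5); add 5.
Step 4: cheapest edge leaving the tree is 0-2 (7); add 0.
Step 5: cheapest edge leaving the tree is 0-1 (1); add 1.
The 4th edge added is 0-2.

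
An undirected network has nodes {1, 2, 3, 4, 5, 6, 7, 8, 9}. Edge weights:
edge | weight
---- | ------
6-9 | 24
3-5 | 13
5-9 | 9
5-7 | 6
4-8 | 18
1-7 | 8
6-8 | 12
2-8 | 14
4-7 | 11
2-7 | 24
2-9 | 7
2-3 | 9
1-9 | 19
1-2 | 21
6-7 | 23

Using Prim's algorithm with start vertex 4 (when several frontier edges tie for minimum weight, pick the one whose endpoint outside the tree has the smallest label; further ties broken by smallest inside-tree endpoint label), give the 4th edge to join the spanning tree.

5-9

Prim, starting at 4.
Step 1: cheapest edge leaving the tree is 4-7 (11); add 7.
Step 2: cheapest edge leaving the tree is 5-7 (6); add 5.
Step 3: cheapest edge leaving the tree is 1-7 (8); add 1.
Step 4: cheapest edge leaving the tree is 5-9 (9); add 9.
Step 5: cheapest edge leaving the tree is 2-9 (7); add 2.
Step 6: cheapest edge leaving the tree is 2-3 (9); add 3.
Step 7: cheapest edge leaving the tree is 2-8 (14); add 8.
Step 8: cheapest edge leaving the tree is 6-8 (12); add 6.
The 4th edge added is 5-9.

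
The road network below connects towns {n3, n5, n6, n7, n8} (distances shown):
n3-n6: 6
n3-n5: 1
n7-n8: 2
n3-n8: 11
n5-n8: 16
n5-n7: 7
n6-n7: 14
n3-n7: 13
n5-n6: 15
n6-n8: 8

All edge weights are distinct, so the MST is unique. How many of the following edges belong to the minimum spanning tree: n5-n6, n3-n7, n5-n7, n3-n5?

2

Sort edges by weight, then run Kruskal:
n3-n5 (1): add. Components now {n7} {n3,n5} {n6} {n8}
n7-n8 (2): add. Components now {n7,n8} {n3,n5} {n6}
n3-n6 (6): add. Components now {n7,n8} {n3,n5,n6}
n5-n7 (7): add. Components now {n3,n5,n6,n7,n8}
MST edge set: {n3-n5, n7-n8, n3-n6, n5-n7}.
Of the listed edges, {n5-n7, n3-n5} are in the MST → 2.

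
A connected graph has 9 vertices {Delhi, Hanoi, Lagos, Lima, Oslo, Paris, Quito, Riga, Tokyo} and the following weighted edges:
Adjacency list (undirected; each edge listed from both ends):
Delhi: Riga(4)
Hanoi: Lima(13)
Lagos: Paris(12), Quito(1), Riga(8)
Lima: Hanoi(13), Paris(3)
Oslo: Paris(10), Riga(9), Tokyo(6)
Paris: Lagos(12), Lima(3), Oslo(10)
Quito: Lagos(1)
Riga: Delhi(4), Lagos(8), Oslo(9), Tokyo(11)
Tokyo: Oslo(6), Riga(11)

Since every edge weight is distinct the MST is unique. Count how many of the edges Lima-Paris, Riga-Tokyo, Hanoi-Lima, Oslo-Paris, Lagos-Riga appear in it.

Kruskal's algorithm — process edges by increasing weight (ties by edge label):
Lagos-Quito (1): add — endpoints in different components.
Lima-Paris (3): add — endpoints in different components.
Delhi-Riga (4): add — endpoints in different components.
Oslo-Tokyo (6): add — endpoints in different components.
Lagos-Riga (8): add — endpoints in different components.
Oslo-Riga (9): add — endpoints in different components.
Oslo-Paris (10): add — endpoints in different components.
Riga-Tokyo (11): skip — Tokyo and Riga already connected.
Lagos-Paris (12): skip — Lagos and Paris already connected.
Hanoi-Lima (13): add — endpoints in different components.
MST edge set: {Lagos-Quito, Lima-Paris, Delhi-Riga, Oslo-Tokyo, Lagos-Riga, Oslo-Riga, Oslo-Paris, Hanoi-Lima}.
Of the listed edges, {Lima-Paris, Hanoi-Lima, Oslo-Paris, Lagos-Riga} are in the MST → 4.

4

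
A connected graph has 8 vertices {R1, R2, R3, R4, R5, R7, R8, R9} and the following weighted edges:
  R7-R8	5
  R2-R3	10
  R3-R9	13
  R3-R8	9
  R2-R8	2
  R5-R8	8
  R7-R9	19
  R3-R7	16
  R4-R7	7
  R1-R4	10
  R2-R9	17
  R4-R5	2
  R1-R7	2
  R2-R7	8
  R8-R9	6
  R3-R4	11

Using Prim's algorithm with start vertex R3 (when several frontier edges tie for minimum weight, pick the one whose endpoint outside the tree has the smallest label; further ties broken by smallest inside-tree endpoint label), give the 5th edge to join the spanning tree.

Prim's algorithm from R3:
Step 1: cheapest edge leaving the tree is R3-R8 (9); add R8.
Step 2: cheapest edge leaving the tree is R2-R8 (2); add R2.
Step 3: cheapest edge leaving the tree is R7-R8 (5); add R7.
Step 4: cheapest edge leaving the tree is R1-R7 (2); add R1.
Step 5: cheapest edge leaving the tree is R8-R9 (6); add R9.
Step 6: cheapest edge leaving the tree is R4-R7 (7); add R4.
Step 7: cheapest edge leaving the tree is R4-R5 (2); add R5.
The 5th edge added is R8-R9.

R8-R9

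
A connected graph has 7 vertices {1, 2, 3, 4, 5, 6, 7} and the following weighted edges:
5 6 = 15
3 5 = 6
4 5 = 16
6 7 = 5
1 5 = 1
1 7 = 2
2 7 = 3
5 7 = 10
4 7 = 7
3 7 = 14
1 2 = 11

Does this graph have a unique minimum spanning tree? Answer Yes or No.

Yes

Kruskal's algorithm — process edges by increasing weight (ties by edge label):
1 5 (1): add — endpoints in different components.
1 7 (2): add — endpoints in different components.
2 7 (3): add — endpoints in different components.
6 7 (5): add — endpoints in different components.
3 5 (6): add — endpoints in different components.
4 7 (7): add — endpoints in different components.
Every non-tree edge has weight strictly greater than the heaviest edge on the tree path between its endpoints, so the MST is unique.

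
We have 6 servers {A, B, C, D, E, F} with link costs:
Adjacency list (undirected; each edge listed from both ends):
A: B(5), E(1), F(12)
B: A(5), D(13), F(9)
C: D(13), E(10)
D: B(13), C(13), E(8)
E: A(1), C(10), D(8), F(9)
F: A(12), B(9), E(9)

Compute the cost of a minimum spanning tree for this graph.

Prim, starting at B.
Step 1: cheapest edge leaving the tree is A–B (5); add A.
Step 2: cheapest edge leaving the tree is A–E (1); add E.
Step 3: cheapest edge leaving the tree is D–E (8); add D.
Step 4: cheapest edge leaving the tree is B–F (9); add F.
Step 5: cheapest edge leaving the tree is C–E (10); add C.
MST edges: A–B, A–E, D–E, B–F, C–E; total weight 5+1+8+9+10 = 33.

33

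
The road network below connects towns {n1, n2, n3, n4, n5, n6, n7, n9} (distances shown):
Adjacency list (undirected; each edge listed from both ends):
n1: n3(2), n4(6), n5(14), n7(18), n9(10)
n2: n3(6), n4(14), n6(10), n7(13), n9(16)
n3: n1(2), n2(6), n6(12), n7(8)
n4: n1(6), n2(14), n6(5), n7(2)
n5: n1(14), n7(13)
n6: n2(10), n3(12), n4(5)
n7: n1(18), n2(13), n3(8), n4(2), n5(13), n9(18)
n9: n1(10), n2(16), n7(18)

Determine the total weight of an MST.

Sort edges by weight, then run Kruskal:
n1—n3 (2): add — endpoints in different components.
n4—n7 (2): add — endpoints in different components.
n4—n6 (5): add — endpoints in different components.
n1—n4 (6): add — endpoints in different components.
n2—n3 (6): add — endpoints in different components.
n3—n7 (8): skip — n3 and n7 already connected.
n1—n9 (10): add — endpoints in different components.
n2—n6 (10): skip — n6 and n2 already connected.
n3—n6 (12): skip — n6 and n3 already connected.
n2—n7 (13): skip — n7 and n2 already connected.
n5—n7 (13): add — endpoints in different components.
MST edges: n1—n3, n4—n7, n4—n6, n1—n4, n2—n3, n1—n9, n5—n7; total weight 2+2+5+6+6+10+13 = 44.

44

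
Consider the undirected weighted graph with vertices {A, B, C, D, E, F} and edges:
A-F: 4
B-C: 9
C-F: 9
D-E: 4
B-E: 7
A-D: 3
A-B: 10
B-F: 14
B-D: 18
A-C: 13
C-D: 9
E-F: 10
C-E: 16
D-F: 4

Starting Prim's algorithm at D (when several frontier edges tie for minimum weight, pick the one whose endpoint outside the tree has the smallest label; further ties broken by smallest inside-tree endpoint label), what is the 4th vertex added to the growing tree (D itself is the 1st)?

Prim's algorithm from D:
Step 1: cheapest edge leaving the tree is A-D (3); add A.
Step 2: cheapest edge leaving the tree is D-E (4); add E.
Step 3: cheapest edge leaving the tree is A-F (4); add F.
Step 4: cheapest edge leaving the tree is B-E (7); add B.
Step 5: cheapest edge leaving the tree is B-C (9); add C.
Vertex order: D, A, E, F, B, C. The 4th vertex is F.

F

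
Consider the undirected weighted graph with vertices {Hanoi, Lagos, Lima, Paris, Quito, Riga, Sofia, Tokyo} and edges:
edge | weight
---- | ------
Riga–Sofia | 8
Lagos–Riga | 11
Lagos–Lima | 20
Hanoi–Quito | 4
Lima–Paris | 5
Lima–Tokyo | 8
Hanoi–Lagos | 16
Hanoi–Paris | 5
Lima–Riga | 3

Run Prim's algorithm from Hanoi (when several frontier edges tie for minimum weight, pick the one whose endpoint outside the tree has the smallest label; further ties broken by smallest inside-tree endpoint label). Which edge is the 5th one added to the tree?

Riga-Sofia

Prim, starting at Hanoi.
Step 1: cheapest edge leaving the tree is Hanoi–Quito (4); add Quito.
Step 2: cheapest edge leaving the tree is Hanoi–Paris (5); add Paris.
Step 3: cheapest edge leaving the tree is Lima–Paris (5); add Lima.
Step 4: cheapest edge leaving the tree is Lima–Riga (3); add Riga.
Step 5: cheapest edge leaving the tree is Riga–Sofia (8); add Sofia.
Step 6: cheapest edge leaving the tree is Lima–Tokyo (8); add Tokyo.
Step 7: cheapest edge leaving the tree is Lagos–Riga (11); add Lagos.
The 5th edge added is Riga–Sofia.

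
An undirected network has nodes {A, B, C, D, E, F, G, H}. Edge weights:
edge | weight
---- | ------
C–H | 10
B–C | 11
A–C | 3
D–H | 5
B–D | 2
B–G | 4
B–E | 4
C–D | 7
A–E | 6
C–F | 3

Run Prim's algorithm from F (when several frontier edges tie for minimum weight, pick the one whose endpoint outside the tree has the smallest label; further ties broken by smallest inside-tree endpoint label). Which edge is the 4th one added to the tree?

B-E

Prim, starting at F.
Step 1: frontier [C–F 3] → take C–F (3); add C.
Step 2: frontier [A–C 3, C–D 7, C–H 10, B–C 11] → take A–C (3); add A.
Step 3: frontier [A–E 6, C–D 7, C–H 10, B–C 11] → take A–E (6); add E.
Step 4: frontier [C–D 7, C–H 10, B–C 11, B–E 4] → take B–E (4); add B.
Step 5: frontier [B–D 2, B–G 4, C–D 7, C–H 10] → take B–D (2); add D.
Step 6: frontier [B–G 4, C–H 10, D–H 5] → take B–G (4); add G.
Step 7: frontier [C–H 10, D–H 5] → take D–H (5); add H.
The 4th edge added is B–E.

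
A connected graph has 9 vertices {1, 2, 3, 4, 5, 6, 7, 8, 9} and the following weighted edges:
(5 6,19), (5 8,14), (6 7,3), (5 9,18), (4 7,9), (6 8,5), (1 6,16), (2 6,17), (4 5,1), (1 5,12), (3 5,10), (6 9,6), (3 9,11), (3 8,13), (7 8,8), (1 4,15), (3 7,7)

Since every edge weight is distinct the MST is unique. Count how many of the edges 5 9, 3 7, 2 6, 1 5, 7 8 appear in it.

Kruskal: consider edges lightest-first.
4 5 (1): add — endpoints in different components.
6 7 (3): add — endpoints in different components.
6 8 (5): add — endpoints in different components.
6 9 (6): add — endpoints in different components.
3 7 (7): add — endpoints in different components.
7 8 (8): skip — 7 and 8 already connected.
4 7 (9): add — endpoints in different components.
3 5 (10): skip — 3 and 5 already connected.
3 9 (11): skip — 3 and 9 already connected.
1 5 (12): add — endpoints in different components.
3 8 (13): skip — 3 and 8 already connected.
5 8 (14): skip — 5 and 8 already connected.
1 4 (15): skip — 1 and 4 already connected.
1 6 (16): skip — 1 and 6 already connected.
2 6 (17): add — endpoints in different components.
MST edge set: {4 5, 6 7, 6 8, 6 9, 3 7, 4 7, 1 5, 2 6}.
Of the listed edges, {3 7, 2 6, 1 5} are in the MST → 3.

3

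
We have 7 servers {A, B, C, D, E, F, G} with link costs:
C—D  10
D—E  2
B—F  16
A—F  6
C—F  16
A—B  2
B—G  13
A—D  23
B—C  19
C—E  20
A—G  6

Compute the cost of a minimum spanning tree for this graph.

Kruskal's algorithm — process edges by increasing weight (ties by edge label):
A—B (2): add — endpoints in different components.
D—E (2): add — endpoints in different components.
A—F (6): add — endpoints in different components.
A—G (6): add — endpoints in different components.
C—D (10): add — endpoints in different components.
B—G (13): skip — B and G already connected.
B—F (16): skip — B and F already connected.
C—F (16): add — endpoints in different components.
MST edges: A—B, D—E, A—F, A—G, C—D, C—F; total weight 2+2+6+6+10+16 = 42.

42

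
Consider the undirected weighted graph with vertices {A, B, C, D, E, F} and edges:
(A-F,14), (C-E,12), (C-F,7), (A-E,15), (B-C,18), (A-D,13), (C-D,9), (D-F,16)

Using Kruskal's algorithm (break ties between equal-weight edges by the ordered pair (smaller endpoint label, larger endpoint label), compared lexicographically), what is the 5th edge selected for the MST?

Kruskal: consider edges lightest-first.
C-F (7): add — endpoints in different components.
C-D (9): add — endpoints in different components.
C-E (12): add — endpoints in different components.
A-D (13): add — endpoints in different components.
A-F (14): skip — A and F already connected.
A-E (15): skip — A and E already connected.
D-F (16): skip — D and F already connected.
B-C (18): add — endpoints in different components.
The 5th edge added is B-C.

B-C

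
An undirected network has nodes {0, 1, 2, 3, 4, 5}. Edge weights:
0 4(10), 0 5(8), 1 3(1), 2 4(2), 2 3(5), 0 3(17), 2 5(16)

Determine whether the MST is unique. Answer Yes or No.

Kruskal: consider edges lightest-first.
1 3 (1): add. Components now {0} {1,3} {2} {4} {5}
2 4 (2): add. Components now {0} {1,3} {2,4} {5}
2 3 (5): add. Components now {0} {1,2,3,4} {5}
0 5 (8): add. Components now {0,5} {1,2,3,4}
0 4 (10): add. Components now {0,1,2,3,4,5}
Every non-tree edge has weight strictly greater than the heaviest edge on the tree path between its endpoints, so the MST is unique.

Yes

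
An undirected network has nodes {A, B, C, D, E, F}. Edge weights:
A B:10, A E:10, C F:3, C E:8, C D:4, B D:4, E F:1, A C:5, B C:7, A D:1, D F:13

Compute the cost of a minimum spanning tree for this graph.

Kruskal's algorithm — process edges by increasing weight (ties by edge label):
A D (1): add — endpoints in different components.
E F (1): add — endpoints in different components.
C F (3): add — endpoints in different components.
B D (4): add — endpoints in different components.
C D (4): add — endpoints in different components.
MST edges: A D, E F, C F, B D, C D; total weight 1+1+3+4+4 = 13.

13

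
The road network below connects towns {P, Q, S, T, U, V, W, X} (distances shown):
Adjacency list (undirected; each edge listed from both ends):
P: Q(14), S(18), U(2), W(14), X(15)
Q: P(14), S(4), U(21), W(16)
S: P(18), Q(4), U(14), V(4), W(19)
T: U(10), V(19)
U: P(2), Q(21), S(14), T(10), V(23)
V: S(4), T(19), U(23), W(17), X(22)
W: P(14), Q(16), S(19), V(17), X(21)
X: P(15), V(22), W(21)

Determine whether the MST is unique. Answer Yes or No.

No

Sort edges by weight, then run Kruskal:
P-U (2): add — endpoints in different components.
Q-S (4): add — endpoints in different components.
S-V (4): add — endpoints in different components.
T-U (10): add — endpoints in different components.
P-Q (14): add — endpoints in different components.
P-W (14): add — endpoints in different components.
S-U (14): skip — S and U already connected.
P-X (15): add — endpoints in different components.
Non-tree edge S-U has weight 14, equal to the heaviest edge on its tree cycle — swapping gives another MST of the same weight. Not unique.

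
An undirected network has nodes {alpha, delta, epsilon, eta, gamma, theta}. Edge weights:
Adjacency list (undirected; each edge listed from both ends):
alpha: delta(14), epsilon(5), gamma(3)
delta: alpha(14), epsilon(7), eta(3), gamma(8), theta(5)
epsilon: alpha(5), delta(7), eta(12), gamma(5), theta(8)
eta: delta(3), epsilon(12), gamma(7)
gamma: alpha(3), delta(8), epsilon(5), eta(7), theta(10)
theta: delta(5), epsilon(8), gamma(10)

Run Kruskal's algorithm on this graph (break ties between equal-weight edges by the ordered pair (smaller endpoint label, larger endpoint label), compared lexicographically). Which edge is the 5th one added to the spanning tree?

Kruskal's algorithm — process edges by increasing weight (ties by edge label):
alpha-gamma (3): add. Components now {alpha,gamma} {theta} {epsilon} {eta} {delta}
delta-eta (3): add. Components now {alpha,gamma} {theta} {epsilon} {delta,eta}
alpha-epsilon (5): add. Components now {alpha,epsilon,gamma} {theta} {delta,eta}
delta-theta (5): add. Components now {alpha,epsilon,gamma} {delta,eta,theta}
epsilon-gamma (5): skip — gamma and epsilon already connected.
delta-epsilon (7): add. Components now {alpha,delta,epsilon,eta,gamma,theta}
The 5th edge added is delta-epsilon.

delta-epsilon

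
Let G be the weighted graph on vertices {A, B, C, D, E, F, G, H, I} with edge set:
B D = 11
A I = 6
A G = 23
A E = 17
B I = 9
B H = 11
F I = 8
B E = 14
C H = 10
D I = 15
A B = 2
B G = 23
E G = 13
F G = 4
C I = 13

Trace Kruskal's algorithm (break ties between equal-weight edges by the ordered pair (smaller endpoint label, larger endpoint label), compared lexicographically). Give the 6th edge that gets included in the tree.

B-D

Sort edges by weight, then run Kruskal:
A B (2): add — endpoints in different components.
F G (4): add — endpoints in different components.
A I (6): add — endpoints in different components.
F I (8): add — endpoints in different components.
B I (9): skip — B and I already connected.
C H (10): add — endpoints in different components.
B D (11): add — endpoints in different components.
B H (11): add — endpoints in different components.
C I (13): skip — C and I already connected.
E G (13): add — endpoints in different components.
The 6th edge added is B D.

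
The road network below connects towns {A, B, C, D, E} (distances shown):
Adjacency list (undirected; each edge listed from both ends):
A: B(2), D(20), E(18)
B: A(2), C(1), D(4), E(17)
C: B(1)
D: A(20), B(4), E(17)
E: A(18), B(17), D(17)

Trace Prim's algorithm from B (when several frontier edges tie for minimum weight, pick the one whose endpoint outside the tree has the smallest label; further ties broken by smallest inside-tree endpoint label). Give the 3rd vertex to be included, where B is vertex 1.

Grow the tree from B using Prim:
Step 1: frontier [B–C 1, A–B 2, B–D 4, B–E 17] → take B–C (1); add C.
Step 2: frontier [A–B 2, B–D 4, B–E 17] → take A–B (2); add A.
Step 3: frontier [A–E 18, A–D 20, B–D 4, B–E 17] → take B–D (4); add D.
Step 4: frontier [A–E 18, B–E 17, D–E 17] → take B–E (17); add E.
Vertex order: B, C, A, D, E. The 3rd vertex is A.

A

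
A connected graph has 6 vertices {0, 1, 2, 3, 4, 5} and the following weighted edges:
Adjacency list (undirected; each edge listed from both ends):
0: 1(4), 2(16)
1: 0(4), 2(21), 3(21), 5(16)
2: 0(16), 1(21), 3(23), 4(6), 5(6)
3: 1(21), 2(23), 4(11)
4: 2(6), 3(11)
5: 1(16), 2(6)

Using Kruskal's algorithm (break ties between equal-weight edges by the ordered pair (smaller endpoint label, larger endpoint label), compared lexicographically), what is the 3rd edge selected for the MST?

Kruskal's algorithm — process edges by increasing weight (ties by edge label):
0 1 (4): add. Components now {0,1} {2} {3} {4} {5}
2 4 (6): add. Components now {0,1} {2,4} {3} {5}
2 5 (6): add. Components now {0,1} {2,4,5} {3}
3 4 (11): add. Components now {0,1} {2,3,4,5}
0 2 (16): add. Components now {0,1,2,3,4,5}
The 3rd edge added is 2 5.

2-5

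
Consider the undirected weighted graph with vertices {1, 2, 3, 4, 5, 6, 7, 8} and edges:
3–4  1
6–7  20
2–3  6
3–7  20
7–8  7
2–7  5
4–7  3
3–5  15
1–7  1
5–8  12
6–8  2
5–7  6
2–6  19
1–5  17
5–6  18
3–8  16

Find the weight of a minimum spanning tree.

Grow the tree from 6 using Prim:
Step 1: cheapest edge leaving the tree is 6–8 (2); add 8.
Step 2: cheapest edge leaving the tree is 7–8 (7); add 7.
Step 3: cheapest edge leaving the tree is 1–7 (1); add 1.
Step 4: cheapest edge leaving the tree is 4–7 (3); add 4.
Step 5: cheapest edge leaving the tree is 3–4 (1); add 3.
Step 6: cheapest edge leaving the tree is 2–7 (5); add 2.
Step 7: cheapest edge leaving the tree is 5–7 (6); add 5.
MST edges: 6–8, 7–8, 1–7, 4–7, 3–4, 2–7, 5–7; total weight 2+7+1+3+1+5+6 = 25.

25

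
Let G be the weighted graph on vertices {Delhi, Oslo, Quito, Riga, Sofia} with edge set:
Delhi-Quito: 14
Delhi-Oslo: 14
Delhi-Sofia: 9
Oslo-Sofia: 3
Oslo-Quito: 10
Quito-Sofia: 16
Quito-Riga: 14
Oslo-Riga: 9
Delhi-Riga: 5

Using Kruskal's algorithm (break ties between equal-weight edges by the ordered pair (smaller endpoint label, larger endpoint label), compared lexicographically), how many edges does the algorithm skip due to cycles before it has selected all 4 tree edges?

1

Kruskal: consider edges lightest-first.
Oslo-Sofia (3): add — endpoints in different components.
Delhi-Riga (5): add — endpoints in different components.
Delhi-Sofia (9): add — endpoints in different components.
Oslo-Riga (9): skip — Oslo and Riga already connected.
Oslo-Quito (10): add — endpoints in different components.
Edges rejected before the tree was complete: 1.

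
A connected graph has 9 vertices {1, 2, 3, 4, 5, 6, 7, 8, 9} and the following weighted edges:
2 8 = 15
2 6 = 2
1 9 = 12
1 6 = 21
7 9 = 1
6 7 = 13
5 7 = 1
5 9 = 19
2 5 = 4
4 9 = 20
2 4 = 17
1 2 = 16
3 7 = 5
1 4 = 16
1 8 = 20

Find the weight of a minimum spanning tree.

Kruskal: consider edges lightest-first.
5 7 (1): add — endpoints in different components.
7 9 (1): add — endpoints in different components.
2 6 (2): add — endpoints in different components.
2 5 (4): add — endpoints in different components.
3 7 (5): add — endpoints in different components.
1 9 (12): add — endpoints in different components.
6 7 (13): skip — 6 and 7 already connected.
2 8 (15): add — endpoints in different components.
1 2 (16): skip — 1 and 2 already connected.
1 4 (16): add — endpoints in different components.
MST edges: 5 7, 7 9, 2 6, 2 5, 3 7, 1 9, 2 8, 1 4; total weight 1+1+2+4+5+12+15+16 = 56.

56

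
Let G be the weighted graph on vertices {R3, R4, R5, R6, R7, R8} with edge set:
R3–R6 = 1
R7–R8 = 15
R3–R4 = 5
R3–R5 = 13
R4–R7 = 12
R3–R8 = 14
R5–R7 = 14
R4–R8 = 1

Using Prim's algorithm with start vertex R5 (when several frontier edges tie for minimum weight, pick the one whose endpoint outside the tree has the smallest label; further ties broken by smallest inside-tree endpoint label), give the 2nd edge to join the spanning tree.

Prim, starting at R5.
Step 1: frontier [R3–R5 13, R5–R7 14] → take R3–R5 (13); add R3.
Step 2: frontier [R3–R6 1, R3–R4 5, R3–R8 14, R5–R7 14] → take R3–R6 (1); add R6.
Step 3: frontier [R3–R4 5, R3–R8 14, R5–R7 14] → take R3–R4 (5); add R4.
Step 4: frontier [R3–R8 14, R4–R8 1, R4–R7 12, R5–R7 14] → take R4–R8 (1); add R8.
Step 5: frontier [R4–R7 12, R5–R7 14, R7–R8 15] → take R4–R7 (12); add R7.
The 2nd edge added is R3–R6.

R3-R6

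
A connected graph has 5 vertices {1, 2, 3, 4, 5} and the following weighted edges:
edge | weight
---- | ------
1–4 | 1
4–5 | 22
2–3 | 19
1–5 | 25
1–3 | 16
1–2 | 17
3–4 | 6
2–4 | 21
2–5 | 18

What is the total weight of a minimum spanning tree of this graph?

42

Kruskal's algorithm — process edges by increasing weight (ties by edge label):
1–4 (1): add — endpoints in different components.
3–4 (6): add — endpoints in different components.
1–3 (16): skip — 1 and 3 already connected.
1–2 (17): add — endpoints in different components.
2–5 (18): add — endpoints in different components.
MST edges: 1–4, 3–4, 1–2, 2–5; total weight 1+6+17+18 = 42.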